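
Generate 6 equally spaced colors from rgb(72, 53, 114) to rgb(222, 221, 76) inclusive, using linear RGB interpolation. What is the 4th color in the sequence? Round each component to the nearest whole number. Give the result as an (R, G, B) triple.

(162, 154, 91)

With 6 swatches and endpoints inclusive, swatch 4 sits at t = (4 − 1)/(6 − 1) = 3/5 ≈ 0.6.
R = 72 + 0.6 × (222 − 72) = 162 → 162
G = 53 + 0.6 × (221 − 53) = 153.8 → 154
B = 114 + 0.6 × (76 − 114) = 91.2 → 91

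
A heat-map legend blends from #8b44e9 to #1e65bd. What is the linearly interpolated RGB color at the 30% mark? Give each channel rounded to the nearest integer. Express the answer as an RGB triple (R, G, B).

#8b44e9 → (139, 68, 233); #1e65bd → (30, 101, 189).
30% corresponds to t = 0.3.
R = 139 + 0.3 × (30 − 139) = 139 + 0.3 × -109 = 106.3 → 106
G = 68 + 0.3 × (101 − 68) = 68 + 0.3 × 33 = 77.9 → 78
B = 233 + 0.3 × (189 − 233) = 233 + 0.3 × -44 = 219.8 → 220

(106, 78, 220)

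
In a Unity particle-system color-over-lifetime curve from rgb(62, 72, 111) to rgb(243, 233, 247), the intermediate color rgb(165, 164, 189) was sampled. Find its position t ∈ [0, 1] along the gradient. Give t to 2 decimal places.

Invert the lerp on the R channel (largest span, 181): t = (165 − 62) / (243 − 62) = 103/181 = 0.56906.
Check on G: (164 − 72)/(233 − 72) = 0.5714 ✓

0.57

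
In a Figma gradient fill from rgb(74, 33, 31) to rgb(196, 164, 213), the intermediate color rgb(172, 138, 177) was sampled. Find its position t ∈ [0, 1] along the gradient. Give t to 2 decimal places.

Invert the lerp on the B channel (largest span, 182): t = (177 − 31) / (213 − 31) = 146/182 = 0.8022.
Check on R: (172 − 74)/(196 − 74) = 0.8033 ✓

0.80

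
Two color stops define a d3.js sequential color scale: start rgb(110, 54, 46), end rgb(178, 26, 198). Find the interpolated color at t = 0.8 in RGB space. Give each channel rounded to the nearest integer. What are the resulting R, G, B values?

R = 110 + 0.8 × (178 − 110) = 110 + 0.8 × 68 = 164.4 → 164
G = 54 + 0.8 × (26 − 54) = 54 + 0.8 × -28 = 31.6 → 32
B = 46 + 0.8 × (198 − 46) = 46 + 0.8 × 152 = 167.6 → 168
So the blended color is (164, 32, 168), about #a420a8.

(164, 32, 168)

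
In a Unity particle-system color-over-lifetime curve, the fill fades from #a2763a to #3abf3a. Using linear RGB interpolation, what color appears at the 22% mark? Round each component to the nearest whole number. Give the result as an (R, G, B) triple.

(139, 134, 58)

#a2763a → (162, 118, 58); #3abf3a → (58, 191, 58).
22% corresponds to t = 0.22.
R = 162 + 0.22 × (58 − 162) = 162 + 0.22 × -104 = 139.12 → 139
G = 118 + 0.22 × (191 − 118) = 118 + 0.22 × 73 = 134.06 → 134
B = 58 + 0.22 × (58 − 58) = 58 + 0.22 × 0 = 58 → 58
So the blended color is (139, 134, 58), about #8b863a.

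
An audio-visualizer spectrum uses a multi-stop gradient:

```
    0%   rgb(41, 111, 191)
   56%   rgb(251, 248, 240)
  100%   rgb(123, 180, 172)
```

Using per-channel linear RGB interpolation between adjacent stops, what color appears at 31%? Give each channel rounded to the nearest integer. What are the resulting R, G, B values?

(157, 187, 218)

31% lies between the 0% and 56% stops, so the local fraction is t = (31 − 0)/(56 − 0) = 31/56 ≈ 0.5536.
R = 41 + 0.5536 × (251 − 41) = 157.256 → 157
G = 111 + 0.5536 × (248 − 111) = 186.843 → 187
B = 191 + 0.5536 × (240 − 191) = 218.126 → 218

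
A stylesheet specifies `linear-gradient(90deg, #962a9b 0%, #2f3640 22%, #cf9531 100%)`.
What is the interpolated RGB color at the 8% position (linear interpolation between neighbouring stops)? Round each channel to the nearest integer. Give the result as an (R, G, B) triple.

(113, 46, 122)

8% lies between the 0% and 22% stops, so the local fraction is t = (8 − 0)/(22 − 0) = 8/22 ≈ 0.3636.
#962a9b → (150, 42, 155); #2f3640 → (47, 54, 64).
R = 150 + 0.3636 × (47 − 150) = 112.549 → 113
G = 42 + 0.3636 × (54 − 42) = 46.363 → 46
B = 155 + 0.3636 × (64 − 155) = 121.912 → 122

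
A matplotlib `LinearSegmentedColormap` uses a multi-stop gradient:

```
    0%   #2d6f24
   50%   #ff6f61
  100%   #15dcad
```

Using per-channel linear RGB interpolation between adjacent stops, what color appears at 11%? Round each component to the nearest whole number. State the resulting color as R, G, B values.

11% lies between the 0% and 50% stops, so the local fraction is t = (11 − 0)/(50 − 0) = 11/50 ≈ 0.22.
#2d6f24 → (45, 111, 36); #ff6f61 → (255, 111, 97).
R = 45 + 0.22 × (255 − 45) = 91.2 → 91
G = 111 + 0.22 × (111 − 111) = 111 → 111
B = 36 + 0.22 × (97 − 36) = 49.42 → 49

(91, 111, 49)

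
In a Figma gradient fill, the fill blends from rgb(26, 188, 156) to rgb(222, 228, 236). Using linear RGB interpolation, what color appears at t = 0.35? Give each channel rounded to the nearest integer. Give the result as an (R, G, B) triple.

(95, 202, 184)

R = 26 + 0.35 × (222 − 26) = 26 + 0.35 × 196 = 94.6 → 95
G = 188 + 0.35 × (228 − 188) = 188 + 0.35 × 40 = 202 → 202
B = 156 + 0.35 × (236 − 156) = 156 + 0.35 × 80 = 184 → 184
So the blended color is (95, 202, 184), about #5fcab8.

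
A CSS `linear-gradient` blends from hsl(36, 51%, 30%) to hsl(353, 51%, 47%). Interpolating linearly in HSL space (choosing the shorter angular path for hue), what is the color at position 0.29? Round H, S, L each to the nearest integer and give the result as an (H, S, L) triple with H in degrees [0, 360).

Hue: 353 − 36 = 317°, but |317| > 180 so the shorter arc goes the other way: Δh = 317 − 360 = -43°.
H = 36 + 0.29 × (-43) = 23.53 → 24°
S = 51 + 0.29 × (51 − 51) = 51 → 51%
L = 30 + 0.29 × (47 − 30) = 34.93 → 35%

(24, 51, 35)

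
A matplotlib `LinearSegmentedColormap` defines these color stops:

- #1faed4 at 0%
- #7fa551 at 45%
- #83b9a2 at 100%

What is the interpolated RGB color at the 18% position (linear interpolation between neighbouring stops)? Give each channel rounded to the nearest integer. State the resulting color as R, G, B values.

18% lies between the 0% and 45% stops, so the local fraction is t = (18 − 0)/(45 − 0) = 18/45 ≈ 0.4.
#1faed4 → (31, 174, 212); #7fa551 → (127, 165, 81).
R = 31 + 0.4 × (127 − 31) = 69.4 → 69
G = 174 + 0.4 × (165 − 174) = 170.4 → 170
B = 212 + 0.4 × (81 − 212) = 159.6 → 160

(69, 170, 160)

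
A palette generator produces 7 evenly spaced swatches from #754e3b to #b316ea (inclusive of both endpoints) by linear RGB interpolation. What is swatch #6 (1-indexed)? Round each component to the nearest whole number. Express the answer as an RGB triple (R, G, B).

With 7 swatches and endpoints inclusive, swatch 6 sits at t = (6 − 1)/(7 − 1) = 5/6 ≈ 0.8333.
#754e3b → (117, 78, 59); #b316ea → (179, 22, 234).
R = 117 + 0.8333 × (179 − 117) = 168.665 → 169
G = 78 + 0.8333 × (22 − 78) = 31.335 → 31
B = 59 + 0.8333 × (234 − 59) = 204.828 → 205

(169, 31, 205)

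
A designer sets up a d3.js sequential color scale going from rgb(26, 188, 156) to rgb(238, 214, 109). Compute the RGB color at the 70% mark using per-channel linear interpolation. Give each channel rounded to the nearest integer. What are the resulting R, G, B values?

70% corresponds to t = 0.7.
R = 26 + 0.7 × (238 − 26) = 26 + 0.7 × 212 = 174.4 → 174
G = 188 + 0.7 × (214 − 188) = 188 + 0.7 × 26 = 206.2 → 206
B = 156 + 0.7 × (109 − 156) = 156 + 0.7 × -47 = 123.1 → 123
So the blended color is (174, 206, 123), about #aece7b.

(174, 206, 123)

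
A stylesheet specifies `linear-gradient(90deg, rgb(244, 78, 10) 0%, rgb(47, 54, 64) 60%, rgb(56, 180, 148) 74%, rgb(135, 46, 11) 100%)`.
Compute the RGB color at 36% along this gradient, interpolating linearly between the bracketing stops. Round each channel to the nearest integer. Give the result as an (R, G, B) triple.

36% lies between the 0% and 60% stops, so the local fraction is t = (36 − 0)/(60 − 0) = 36/60 ≈ 0.6.
R = 244 + 0.6 × (47 − 244) = 125.8 → 126
G = 78 + 0.6 × (54 − 78) = 63.6 → 64
B = 10 + 0.6 × (64 − 10) = 42.4 → 42

(126, 64, 42)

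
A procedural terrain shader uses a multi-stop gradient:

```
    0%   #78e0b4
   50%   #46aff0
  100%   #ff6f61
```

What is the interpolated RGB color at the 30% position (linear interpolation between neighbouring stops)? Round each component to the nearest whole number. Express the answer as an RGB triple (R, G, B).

(90, 195, 216)

30% lies between the 0% and 50% stops, so the local fraction is t = (30 − 0)/(50 − 0) = 30/50 ≈ 0.6.
#78e0b4 → (120, 224, 180); #46aff0 → (70, 175, 240).
R = 120 + 0.6 × (70 − 120) = 90 → 90
G = 224 + 0.6 × (175 − 224) = 194.6 → 195
B = 180 + 0.6 × (240 − 180) = 216 → 216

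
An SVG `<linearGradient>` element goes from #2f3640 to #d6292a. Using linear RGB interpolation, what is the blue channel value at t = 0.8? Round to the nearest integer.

46

B₁ = 64 (from #2f3640), B₂ = 42 (from #d6292a).
B = 64 + 0.8 × (42 − 64) = 46.4 → 46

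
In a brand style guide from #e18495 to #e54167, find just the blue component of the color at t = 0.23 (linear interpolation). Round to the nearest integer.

138

B₁ = 149 (from #e18495), B₂ = 103 (from #e54167).
B = 149 + 0.23 × (103 − 149) = 138.42 → 138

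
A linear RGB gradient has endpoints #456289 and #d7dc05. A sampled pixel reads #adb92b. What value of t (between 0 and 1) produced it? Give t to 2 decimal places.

Invert the lerp on the R channel (largest span, 146): t = (173 − 69) / (215 − 69) = 104/146 = 0.71233.
Check on G: (185 − 98)/(220 − 98) = 0.7131 ✓

0.71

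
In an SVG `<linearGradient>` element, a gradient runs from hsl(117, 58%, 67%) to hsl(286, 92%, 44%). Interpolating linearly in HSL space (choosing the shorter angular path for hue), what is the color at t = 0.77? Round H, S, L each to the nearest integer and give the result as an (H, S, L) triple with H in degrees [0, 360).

Hue arc: Δh = 286 − 117 = 169° (|Δh| ≤ 180, already the shorter path).
H = 117 + 0.77 × (169) = 247.13 → 247°
S = 58 + 0.77 × (92 − 58) = 84.18 → 84%
L = 67 + 0.77 × (44 − 67) = 49.29 → 49%

(247, 84, 49)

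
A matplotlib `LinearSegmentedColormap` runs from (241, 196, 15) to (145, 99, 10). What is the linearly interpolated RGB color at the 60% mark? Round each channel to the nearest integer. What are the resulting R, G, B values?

(183, 138, 12)

60% corresponds to t = 0.6.
R = 241 + 0.6 × (145 − 241) = 241 + 0.6 × -96 = 183.4 → 183
G = 196 + 0.6 × (99 − 196) = 196 + 0.6 × -97 = 137.8 → 138
B = 15 + 0.6 × (10 − 15) = 15 + 0.6 × -5 = 12 → 12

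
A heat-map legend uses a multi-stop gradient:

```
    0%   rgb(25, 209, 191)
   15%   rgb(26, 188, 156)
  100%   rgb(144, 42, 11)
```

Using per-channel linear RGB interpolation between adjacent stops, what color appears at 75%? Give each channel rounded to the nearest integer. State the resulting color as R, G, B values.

(109, 85, 54)

75% lies between the 15% and 100% stops, so the local fraction is t = (75 − 15)/(100 − 15) = 60/85 ≈ 0.7059.
R = 26 + 0.7059 × (144 − 26) = 109.296 → 109
G = 188 + 0.7059 × (42 − 188) = 84.939 → 85
B = 156 + 0.7059 × (11 − 156) = 53.645 → 54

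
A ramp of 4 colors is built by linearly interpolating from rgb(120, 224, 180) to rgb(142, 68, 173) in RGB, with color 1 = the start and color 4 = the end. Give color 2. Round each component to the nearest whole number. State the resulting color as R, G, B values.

With 4 swatches and endpoints inclusive, swatch 2 sits at t = (2 − 1)/(4 − 1) = 1/3 ≈ 0.3333.
R = 120 + 0.3333 × (142 − 120) = 127.333 → 127
G = 224 + 0.3333 × (68 − 224) = 172.005 → 172
B = 180 + 0.3333 × (173 − 180) = 177.667 → 178

(127, 172, 178)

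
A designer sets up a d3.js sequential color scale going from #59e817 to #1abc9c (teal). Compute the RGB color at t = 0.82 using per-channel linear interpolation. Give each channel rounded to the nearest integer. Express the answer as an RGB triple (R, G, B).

#59e817 → (89, 232, 23); #1abc9c → (26, 188, 156).
R = 89 + 0.82 × (26 − 89) = 89 + 0.82 × -63 = 37.34 → 37
G = 232 + 0.82 × (188 − 232) = 232 + 0.82 × -44 = 195.92 → 196
B = 23 + 0.82 × (156 − 23) = 23 + 0.82 × 133 = 132.06 → 132
So the blended color is (37, 196, 132), about #25c484.

(37, 196, 132)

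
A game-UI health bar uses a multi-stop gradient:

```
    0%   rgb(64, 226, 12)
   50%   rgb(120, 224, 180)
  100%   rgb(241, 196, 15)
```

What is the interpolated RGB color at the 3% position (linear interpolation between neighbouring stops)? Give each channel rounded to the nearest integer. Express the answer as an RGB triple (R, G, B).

(67, 226, 22)

3% lies between the 0% and 50% stops, so the local fraction is t = (3 − 0)/(50 − 0) = 3/50 ≈ 0.06.
R = 64 + 0.06 × (120 − 64) = 67.36 → 67
G = 226 + 0.06 × (224 − 226) = 225.88 → 226
B = 12 + 0.06 × (180 − 12) = 22.08 → 22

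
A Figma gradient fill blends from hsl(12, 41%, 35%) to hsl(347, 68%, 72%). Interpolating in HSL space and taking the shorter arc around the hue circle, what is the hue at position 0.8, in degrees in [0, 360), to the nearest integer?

Hue: 347 − 12 = 335°, but |335| > 180 so the shorter arc goes the other way: Δh = 335 − 360 = -25°.
H = 12 + 0.8 × (-25) = -8 → -8 → -8 mod 360 = 352°

352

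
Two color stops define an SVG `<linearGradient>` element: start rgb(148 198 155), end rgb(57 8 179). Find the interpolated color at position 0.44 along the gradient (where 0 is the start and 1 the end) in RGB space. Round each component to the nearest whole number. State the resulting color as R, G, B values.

R = 148 + 0.44 × (57 − 148) = 148 + 0.44 × -91 = 107.96 → 108
G = 198 + 0.44 × (8 − 198) = 198 + 0.44 × -190 = 114.4 → 114
B = 155 + 0.44 × (179 − 155) = 155 + 0.44 × 24 = 165.56 → 166

(108, 114, 166)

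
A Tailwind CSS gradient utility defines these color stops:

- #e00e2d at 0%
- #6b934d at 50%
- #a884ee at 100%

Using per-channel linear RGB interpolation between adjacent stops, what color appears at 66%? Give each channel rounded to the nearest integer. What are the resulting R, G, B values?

(127, 142, 129)

66% lies between the 50% and 100% stops, so the local fraction is t = (66 − 50)/(100 − 50) = 16/50 ≈ 0.32.
#6b934d → (107, 147, 77); #a884ee → (168, 132, 238).
R = 107 + 0.32 × (168 − 107) = 126.52 → 127
G = 147 + 0.32 × (132 − 147) = 142.2 → 142
B = 77 + 0.32 × (238 − 77) = 128.52 → 129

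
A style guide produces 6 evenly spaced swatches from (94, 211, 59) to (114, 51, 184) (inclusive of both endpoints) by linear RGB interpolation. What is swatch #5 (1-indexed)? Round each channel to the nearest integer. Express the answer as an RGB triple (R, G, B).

(110, 83, 159)

With 6 swatches and endpoints inclusive, swatch 5 sits at t = (5 − 1)/(6 − 1) = 4/5 ≈ 0.8.
R = 94 + 0.8 × (114 − 94) = 110 → 110
G = 211 + 0.8 × (51 − 211) = 83 → 83
B = 59 + 0.8 × (184 − 59) = 159 → 159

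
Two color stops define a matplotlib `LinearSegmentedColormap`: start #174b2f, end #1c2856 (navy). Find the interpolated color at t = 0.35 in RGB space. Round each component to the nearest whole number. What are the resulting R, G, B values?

(25, 63, 61)

#174b2f → (23, 75, 47); #1c2856 → (28, 40, 86).
R = 23 + 0.35 × (28 − 23) = 23 + 0.35 × 5 = 24.75 → 25
G = 75 + 0.35 × (40 − 75) = 75 + 0.35 × -35 = 62.75 → 63
B = 47 + 0.35 × (86 − 47) = 47 + 0.35 × 39 = 60.65 → 61
So the blended color is (25, 63, 61), about #193f3d.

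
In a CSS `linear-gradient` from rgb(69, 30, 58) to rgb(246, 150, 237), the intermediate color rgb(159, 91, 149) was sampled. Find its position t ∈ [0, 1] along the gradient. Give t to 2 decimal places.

0.51

Invert the lerp on the B channel (largest span, 179): t = (149 − 58) / (237 − 58) = 91/179 = 0.50838.
Check on R: (159 − 69)/(246 − 69) = 0.5085 ✓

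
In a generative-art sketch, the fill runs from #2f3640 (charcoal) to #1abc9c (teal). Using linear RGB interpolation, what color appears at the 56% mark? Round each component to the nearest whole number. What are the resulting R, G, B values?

(35, 129, 116)

#2f3640 → (47, 54, 64); #1abc9c → (26, 188, 156).
56% corresponds to t = 0.56.
R = 47 + 0.56 × (26 − 47) = 47 + 0.56 × -21 = 35.24 → 35
G = 54 + 0.56 × (188 − 54) = 54 + 0.56 × 134 = 129.04 → 129
B = 64 + 0.56 × (156 − 64) = 64 + 0.56 × 92 = 115.52 → 116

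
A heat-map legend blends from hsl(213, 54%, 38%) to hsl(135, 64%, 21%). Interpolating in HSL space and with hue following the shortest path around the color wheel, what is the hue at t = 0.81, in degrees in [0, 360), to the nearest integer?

Hue arc: Δh = 135 − 213 = -78° (|Δh| ≤ 180, already the shorter path).
H = 213 + 0.81 × (-78) = 149.82 → 150°

150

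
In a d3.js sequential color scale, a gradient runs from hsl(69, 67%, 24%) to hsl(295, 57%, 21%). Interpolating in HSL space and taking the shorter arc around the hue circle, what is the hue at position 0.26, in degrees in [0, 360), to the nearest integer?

Hue: 295 − 69 = 226°, but |226| > 180 so the shorter arc goes the other way: Δh = 226 − 360 = -134°.
H = 69 + 0.26 × (-134) = 34.16 → 34°

34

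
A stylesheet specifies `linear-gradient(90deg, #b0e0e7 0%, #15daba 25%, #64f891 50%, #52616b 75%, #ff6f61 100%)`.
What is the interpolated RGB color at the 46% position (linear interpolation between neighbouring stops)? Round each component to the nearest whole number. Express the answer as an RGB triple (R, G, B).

(87, 243, 152)

46% lies between the 25% and 50% stops, so the local fraction is t = (46 − 25)/(50 − 25) = 21/25 ≈ 0.84.
#15daba → (21, 218, 186); #64f891 → (100, 248, 145).
R = 21 + 0.84 × (100 − 21) = 87.36 → 87
G = 218 + 0.84 × (248 − 218) = 243.2 → 243
B = 186 + 0.84 × (145 − 186) = 151.56 → 152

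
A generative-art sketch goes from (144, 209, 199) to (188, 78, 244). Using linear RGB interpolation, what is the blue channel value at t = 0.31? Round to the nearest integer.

B = 199 + 0.31 × (244 − 199) = 212.95 → 213

213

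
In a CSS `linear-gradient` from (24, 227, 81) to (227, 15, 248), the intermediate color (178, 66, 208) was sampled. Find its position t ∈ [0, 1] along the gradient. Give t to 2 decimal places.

Invert the lerp on the G channel (largest span, 212): t = (66 − 227) / (15 − 227) = -161/-212 = 0.75943.
Check on R: (178 − 24)/(227 − 24) = 0.7586 ✓

0.76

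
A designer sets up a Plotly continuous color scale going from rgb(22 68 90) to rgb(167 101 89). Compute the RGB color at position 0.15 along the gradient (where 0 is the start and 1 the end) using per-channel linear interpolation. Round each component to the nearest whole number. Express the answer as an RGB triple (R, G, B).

(44, 73, 90)

R = 22 + 0.15 × (167 − 22) = 22 + 0.15 × 145 = 43.75 → 44
G = 68 + 0.15 × (101 − 68) = 68 + 0.15 × 33 = 72.95 → 73
B = 90 + 0.15 × (89 − 90) = 90 + 0.15 × -1 = 89.85 → 90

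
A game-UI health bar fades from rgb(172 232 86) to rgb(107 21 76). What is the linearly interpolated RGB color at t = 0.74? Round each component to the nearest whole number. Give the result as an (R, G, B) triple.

(124, 76, 79)

R = 172 + 0.74 × (107 − 172) = 172 + 0.74 × -65 = 123.9 → 124
G = 232 + 0.74 × (21 − 232) = 232 + 0.74 × -211 = 75.86 → 76
B = 86 + 0.74 × (76 − 86) = 86 + 0.74 × -10 = 78.6 → 79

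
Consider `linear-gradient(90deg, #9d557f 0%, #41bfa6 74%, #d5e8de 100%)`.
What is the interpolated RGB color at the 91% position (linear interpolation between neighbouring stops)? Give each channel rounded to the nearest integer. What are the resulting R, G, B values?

(162, 218, 203)

91% lies between the 74% and 100% stops, so the local fraction is t = (91 − 74)/(100 − 74) = 17/26 ≈ 0.6538.
#41bfa6 → (65, 191, 166); #d5e8de → (213, 232, 222).
R = 65 + 0.6538 × (213 − 65) = 161.762 → 162
G = 191 + 0.6538 × (232 − 191) = 217.806 → 218
B = 166 + 0.6538 × (222 − 166) = 202.613 → 203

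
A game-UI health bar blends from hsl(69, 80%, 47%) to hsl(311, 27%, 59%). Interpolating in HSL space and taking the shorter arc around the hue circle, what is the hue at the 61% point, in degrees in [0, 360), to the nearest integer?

Hue: 311 − 69 = 242°, but |242| > 180 so the shorter arc goes the other way: Δh = 242 − 360 = -118°.
H = 69 + 0.61 × (-118) = -2.98 → -3 → -3 mod 360 = 357°

357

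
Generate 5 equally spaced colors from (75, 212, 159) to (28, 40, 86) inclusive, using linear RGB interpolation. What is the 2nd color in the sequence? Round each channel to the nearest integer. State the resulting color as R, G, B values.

With 5 swatches and endpoints inclusive, swatch 2 sits at t = (2 − 1)/(5 − 1) = 1/4 ≈ 0.25.
R = 75 + 0.25 × (28 − 75) = 63.25 → 63
G = 212 + 0.25 × (40 − 212) = 169 → 169
B = 159 + 0.25 × (86 − 159) = 140.75 → 141

(63, 169, 141)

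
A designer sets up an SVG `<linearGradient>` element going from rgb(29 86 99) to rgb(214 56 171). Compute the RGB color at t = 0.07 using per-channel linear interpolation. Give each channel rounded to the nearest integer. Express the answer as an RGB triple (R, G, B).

(42, 84, 104)

R = 29 + 0.07 × (214 − 29) = 29 + 0.07 × 185 = 41.95 → 42
G = 86 + 0.07 × (56 − 86) = 86 + 0.07 × -30 = 83.9 → 84
B = 99 + 0.07 × (171 − 99) = 99 + 0.07 × 72 = 104.04 → 104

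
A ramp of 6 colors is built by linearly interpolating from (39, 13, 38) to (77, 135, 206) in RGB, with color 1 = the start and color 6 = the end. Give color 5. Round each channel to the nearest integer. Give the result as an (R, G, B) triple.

With 6 swatches and endpoints inclusive, swatch 5 sits at t = (5 − 1)/(6 − 1) = 4/5 ≈ 0.8.
R = 39 + 0.8 × (77 − 39) = 69.4 → 69
G = 13 + 0.8 × (135 − 13) = 110.6 → 111
B = 38 + 0.8 × (206 − 38) = 172.4 → 172

(69, 111, 172)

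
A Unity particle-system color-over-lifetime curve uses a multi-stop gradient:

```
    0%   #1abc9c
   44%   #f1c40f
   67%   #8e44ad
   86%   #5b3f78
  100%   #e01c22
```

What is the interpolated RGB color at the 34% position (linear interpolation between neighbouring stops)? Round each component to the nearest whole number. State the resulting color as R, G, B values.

(192, 194, 47)

34% lies between the 0% and 44% stops, so the local fraction is t = (34 − 0)/(44 − 0) = 34/44 ≈ 0.7727.
#1abc9c → (26, 188, 156); #f1c40f → (241, 196, 15).
R = 26 + 0.7727 × (241 − 26) = 192.131 → 192
G = 188 + 0.7727 × (196 − 188) = 194.182 → 194
B = 156 + 0.7727 × (15 − 156) = 47.049 → 47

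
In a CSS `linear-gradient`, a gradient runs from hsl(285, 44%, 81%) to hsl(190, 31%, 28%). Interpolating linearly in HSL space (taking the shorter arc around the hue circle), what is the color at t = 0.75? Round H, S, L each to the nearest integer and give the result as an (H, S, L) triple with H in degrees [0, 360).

(214, 34, 41)

Hue arc: Δh = 190 − 285 = -95° (|Δh| ≤ 180, already the shorter path).
H = 285 + 0.75 × (-95) = 213.75 → 214°
S = 44 + 0.75 × (31 − 44) = 34.25 → 34%
L = 81 + 0.75 × (28 − 81) = 41.25 → 41%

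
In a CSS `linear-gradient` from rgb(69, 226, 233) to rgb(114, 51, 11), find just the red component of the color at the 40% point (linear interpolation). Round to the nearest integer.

87

R = 69 + 0.4 × (114 − 69) = 87 → 87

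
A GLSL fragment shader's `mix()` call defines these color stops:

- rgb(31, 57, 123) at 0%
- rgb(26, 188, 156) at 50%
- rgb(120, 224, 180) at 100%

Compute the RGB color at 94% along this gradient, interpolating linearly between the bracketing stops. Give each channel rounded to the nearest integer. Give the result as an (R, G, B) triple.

94% lies between the 50% and 100% stops, so the local fraction is t = (94 − 50)/(100 − 50) = 44/50 ≈ 0.88.
R = 26 + 0.88 × (120 − 26) = 108.72 → 109
G = 188 + 0.88 × (224 − 188) = 219.68 → 220
B = 156 + 0.88 × (180 − 156) = 177.12 → 177

(109, 220, 177)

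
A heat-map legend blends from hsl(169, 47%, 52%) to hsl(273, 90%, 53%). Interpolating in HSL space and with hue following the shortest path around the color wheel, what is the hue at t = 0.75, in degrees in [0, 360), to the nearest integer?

Hue arc: Δh = 273 − 169 = 104° (|Δh| ≤ 180, already the shorter path).
H = 169 + 0.75 × (104) = 247 → 247°

247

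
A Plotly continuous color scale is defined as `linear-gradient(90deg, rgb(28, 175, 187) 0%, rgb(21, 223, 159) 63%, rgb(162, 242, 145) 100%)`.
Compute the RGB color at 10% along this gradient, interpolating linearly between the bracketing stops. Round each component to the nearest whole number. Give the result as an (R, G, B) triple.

(27, 183, 183)

10% lies between the 0% and 63% stops, so the local fraction is t = (10 − 0)/(63 − 0) = 10/63 ≈ 0.1587.
R = 28 + 0.1587 × (21 − 28) = 26.889 → 27
G = 175 + 0.1587 × (223 − 175) = 182.618 → 183
B = 187 + 0.1587 × (159 − 187) = 182.556 → 183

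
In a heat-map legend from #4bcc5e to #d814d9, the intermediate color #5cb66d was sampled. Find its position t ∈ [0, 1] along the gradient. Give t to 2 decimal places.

0.12

Invert the lerp on the G channel (largest span, 184): t = (182 − 204) / (20 − 204) = -22/-184 = 0.11957.
Check on R: (92 − 75)/(216 − 75) = 0.1206 ✓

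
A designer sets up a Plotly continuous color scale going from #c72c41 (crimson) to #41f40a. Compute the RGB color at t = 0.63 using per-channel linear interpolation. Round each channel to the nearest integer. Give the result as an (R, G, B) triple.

#c72c41 → (199, 44, 65); #41f40a → (65, 244, 10).
R = 199 + 0.63 × (65 − 199) = 199 + 0.63 × -134 = 114.58 → 115
G = 44 + 0.63 × (244 − 44) = 44 + 0.63 × 200 = 170 → 170
B = 65 + 0.63 × (10 − 65) = 65 + 0.63 × -55 = 30.35 → 30

(115, 170, 30)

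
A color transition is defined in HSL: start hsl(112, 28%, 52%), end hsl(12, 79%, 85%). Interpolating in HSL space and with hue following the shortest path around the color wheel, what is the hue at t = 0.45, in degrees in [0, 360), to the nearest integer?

67

Hue arc: Δh = 12 − 112 = -100° (|Δh| ≤ 180, already the shorter path).
H = 112 + 0.45 × (-100) = 67 → 67°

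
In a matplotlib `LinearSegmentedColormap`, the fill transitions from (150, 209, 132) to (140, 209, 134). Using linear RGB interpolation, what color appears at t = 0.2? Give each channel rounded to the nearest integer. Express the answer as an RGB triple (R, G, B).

R = 150 + 0.2 × (140 − 150) = 150 + 0.2 × -10 = 148 → 148
G = 209 + 0.2 × (209 − 209) = 209 + 0.2 × 0 = 209 → 209
B = 132 + 0.2 × (134 − 132) = 132 + 0.2 × 2 = 132.4 → 132

(148, 209, 132)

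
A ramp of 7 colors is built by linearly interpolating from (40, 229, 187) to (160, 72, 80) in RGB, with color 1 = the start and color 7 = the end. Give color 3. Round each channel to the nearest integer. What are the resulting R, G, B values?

(80, 177, 151)

With 7 swatches and endpoints inclusive, swatch 3 sits at t = (3 − 1)/(7 − 1) = 2/6 ≈ 0.3333.
R = 40 + 0.3333 × (160 − 40) = 79.996 → 80
G = 229 + 0.3333 × (72 − 229) = 176.672 → 177
B = 187 + 0.3333 × (80 − 187) = 151.337 → 151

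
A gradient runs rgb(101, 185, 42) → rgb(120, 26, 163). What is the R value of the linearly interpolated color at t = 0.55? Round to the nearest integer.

111

R = 101 + 0.55 × (120 − 101) = 111.45 → 111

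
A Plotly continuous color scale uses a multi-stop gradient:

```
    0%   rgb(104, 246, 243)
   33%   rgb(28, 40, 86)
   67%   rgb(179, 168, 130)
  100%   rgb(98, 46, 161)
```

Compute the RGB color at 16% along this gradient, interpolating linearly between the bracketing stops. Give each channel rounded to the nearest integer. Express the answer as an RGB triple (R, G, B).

(67, 146, 167)

16% lies between the 0% and 33% stops, so the local fraction is t = (16 − 0)/(33 − 0) = 16/33 ≈ 0.4848.
R = 104 + 0.4848 × (28 − 104) = 67.155 → 67
G = 246 + 0.4848 × (40 − 246) = 146.131 → 146
B = 243 + 0.4848 × (86 − 243) = 166.886 → 167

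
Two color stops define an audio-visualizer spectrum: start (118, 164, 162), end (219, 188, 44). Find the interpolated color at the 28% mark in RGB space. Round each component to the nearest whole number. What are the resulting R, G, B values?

(146, 171, 129)

28% corresponds to t = 0.28.
R = 118 + 0.28 × (219 − 118) = 118 + 0.28 × 101 = 146.28 → 146
G = 164 + 0.28 × (188 − 164) = 164 + 0.28 × 24 = 170.72 → 171
B = 162 + 0.28 × (44 − 162) = 162 + 0.28 × -118 = 128.96 → 129
So the blended color is (146, 171, 129), about #92ab81.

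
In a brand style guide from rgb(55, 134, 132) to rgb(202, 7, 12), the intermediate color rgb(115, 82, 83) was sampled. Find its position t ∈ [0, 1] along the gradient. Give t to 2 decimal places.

Invert the lerp on the R channel (largest span, 147): t = (115 − 55) / (202 − 55) = 60/147 = 0.40816.
Check on G: (82 − 134)/(7 − 134) = 0.4094 ✓

0.41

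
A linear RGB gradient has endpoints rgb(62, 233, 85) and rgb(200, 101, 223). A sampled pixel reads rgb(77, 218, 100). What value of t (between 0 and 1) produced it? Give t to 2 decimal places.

0.11

Invert the lerp on the R channel (largest span, 138): t = (77 − 62) / (200 − 62) = 15/138 = 0.1087.
Check on G: (218 − 233)/(101 − 233) = 0.1136 ✓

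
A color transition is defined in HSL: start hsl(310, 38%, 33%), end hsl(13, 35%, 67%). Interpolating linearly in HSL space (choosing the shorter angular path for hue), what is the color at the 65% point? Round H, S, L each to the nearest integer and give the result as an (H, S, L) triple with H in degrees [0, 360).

(351, 36, 55)

Hue: 13 − 310 = -297°, but |-297| > 180 so the shorter arc goes the other way: Δh = -297 + 360 = 63°.
H = 310 + 0.65 × (63) = 350.95 → 351°
S = 38 + 0.65 × (35 − 38) = 36.05 → 36%
L = 33 + 0.65 × (67 − 33) = 55.1 → 55%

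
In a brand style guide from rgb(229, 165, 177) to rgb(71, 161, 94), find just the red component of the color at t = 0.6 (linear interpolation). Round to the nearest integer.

134

R = 229 + 0.6 × (71 − 229) = 134.2 → 134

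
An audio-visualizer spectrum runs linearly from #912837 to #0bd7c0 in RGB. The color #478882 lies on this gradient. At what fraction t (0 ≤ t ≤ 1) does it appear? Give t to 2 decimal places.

Invert the lerp on the G channel (largest span, 175): t = (136 − 40) / (215 − 40) = 96/175 = 0.54857.
Check on R: (71 − 145)/(11 − 145) = 0.5522 ✓

0.55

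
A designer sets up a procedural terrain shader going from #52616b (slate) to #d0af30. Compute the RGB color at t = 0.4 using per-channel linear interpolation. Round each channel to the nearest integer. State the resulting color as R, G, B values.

#52616b → (82, 97, 107); #d0af30 → (208, 175, 48).
R = 82 + 0.4 × (208 − 82) = 82 + 0.4 × 126 = 132.4 → 132
G = 97 + 0.4 × (175 − 97) = 97 + 0.4 × 78 = 128.2 → 128
B = 107 + 0.4 × (48 − 107) = 107 + 0.4 × -59 = 83.4 → 83

(132, 128, 83)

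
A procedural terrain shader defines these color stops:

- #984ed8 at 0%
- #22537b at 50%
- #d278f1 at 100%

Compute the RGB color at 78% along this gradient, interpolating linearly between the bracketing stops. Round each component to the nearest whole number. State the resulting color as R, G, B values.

(133, 104, 189)

78% lies between the 50% and 100% stops, so the local fraction is t = (78 − 50)/(100 − 50) = 28/50 ≈ 0.56.
#22537b → (34, 83, 123); #d278f1 → (210, 120, 241).
R = 34 + 0.56 × (210 − 34) = 132.56 → 133
G = 83 + 0.56 × (120 − 83) = 103.72 → 104
B = 123 + 0.56 × (241 − 123) = 189.08 → 189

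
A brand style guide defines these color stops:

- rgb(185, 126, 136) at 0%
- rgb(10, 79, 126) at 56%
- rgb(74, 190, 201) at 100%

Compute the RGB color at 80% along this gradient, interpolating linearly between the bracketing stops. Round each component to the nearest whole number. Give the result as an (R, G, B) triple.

(45, 140, 167)

80% lies between the 56% and 100% stops, so the local fraction is t = (80 − 56)/(100 − 56) = 24/44 ≈ 0.5455.
R = 10 + 0.5455 × (74 − 10) = 44.912 → 45
G = 79 + 0.5455 × (190 − 79) = 139.55 → 140
B = 126 + 0.5455 × (201 − 126) = 166.912 → 167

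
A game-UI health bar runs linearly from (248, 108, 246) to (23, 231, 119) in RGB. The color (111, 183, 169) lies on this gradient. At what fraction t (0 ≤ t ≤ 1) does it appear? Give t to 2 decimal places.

0.61

Invert the lerp on the R channel (largest span, 225): t = (111 − 248) / (23 − 248) = -137/-225 = 0.60889.
Check on G: (183 − 108)/(231 − 108) = 0.6098 ✓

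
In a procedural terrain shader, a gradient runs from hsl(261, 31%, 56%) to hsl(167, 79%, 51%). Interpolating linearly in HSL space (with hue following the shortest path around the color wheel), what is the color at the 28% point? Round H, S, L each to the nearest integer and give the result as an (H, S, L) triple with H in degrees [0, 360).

(235, 44, 55)

Hue arc: Δh = 167 − 261 = -94° (|Δh| ≤ 180, already the shorter path).
H = 261 + 0.28 × (-94) = 234.68 → 235°
S = 31 + 0.28 × (79 − 31) = 44.44 → 44%
L = 56 + 0.28 × (51 − 56) = 54.6 → 55%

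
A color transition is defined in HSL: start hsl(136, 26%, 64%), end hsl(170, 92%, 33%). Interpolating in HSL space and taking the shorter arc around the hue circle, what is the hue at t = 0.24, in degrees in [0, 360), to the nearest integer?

Hue arc: Δh = 170 − 136 = 34° (|Δh| ≤ 180, already the shorter path).
H = 136 + 0.24 × (34) = 144.16 → 144°

144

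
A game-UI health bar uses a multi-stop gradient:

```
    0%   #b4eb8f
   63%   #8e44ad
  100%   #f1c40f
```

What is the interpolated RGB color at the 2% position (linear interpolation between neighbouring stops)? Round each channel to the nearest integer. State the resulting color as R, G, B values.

2% lies between the 0% and 63% stops, so the local fraction is t = (2 − 0)/(63 − 0) = 2/63 ≈ 0.0317.
#b4eb8f → (180, 235, 143); #8e44ad → (142, 68, 173).
R = 180 + 0.0317 × (142 − 180) = 178.795 → 179
G = 235 + 0.0317 × (68 − 235) = 229.706 → 230
B = 143 + 0.0317 × (173 − 143) = 143.951 → 144

(179, 230, 144)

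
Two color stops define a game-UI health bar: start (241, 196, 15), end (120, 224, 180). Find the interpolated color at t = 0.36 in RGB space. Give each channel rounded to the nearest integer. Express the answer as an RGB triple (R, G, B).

(197, 206, 74)

R = 241 + 0.36 × (120 − 241) = 241 + 0.36 × -121 = 197.44 → 197
G = 196 + 0.36 × (224 − 196) = 196 + 0.36 × 28 = 206.08 → 206
B = 15 + 0.36 × (180 − 15) = 15 + 0.36 × 165 = 74.4 → 74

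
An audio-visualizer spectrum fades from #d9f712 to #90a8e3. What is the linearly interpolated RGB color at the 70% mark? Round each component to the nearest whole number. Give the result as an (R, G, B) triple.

#d9f712 → (217, 247, 18); #90a8e3 → (144, 168, 227).
70% corresponds to t = 0.7.
R = 217 + 0.7 × (144 − 217) = 217 + 0.7 × -73 = 165.9 → 166
G = 247 + 0.7 × (168 − 247) = 247 + 0.7 × -79 = 191.7 → 192
B = 18 + 0.7 × (227 − 18) = 18 + 0.7 × 209 = 164.3 → 164

(166, 192, 164)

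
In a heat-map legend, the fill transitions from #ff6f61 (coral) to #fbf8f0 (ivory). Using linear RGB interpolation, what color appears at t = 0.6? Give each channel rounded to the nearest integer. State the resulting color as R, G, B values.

#ff6f61 → (255, 111, 97); #fbf8f0 → (251, 248, 240).
R = 255 + 0.6 × (251 − 255) = 255 + 0.6 × -4 = 252.6 → 253
G = 111 + 0.6 × (248 − 111) = 111 + 0.6 × 137 = 193.2 → 193
B = 97 + 0.6 × (240 − 97) = 97 + 0.6 × 143 = 182.8 → 183
So the blended color is (253, 193, 183), about #fdc1b7.

(253, 193, 183)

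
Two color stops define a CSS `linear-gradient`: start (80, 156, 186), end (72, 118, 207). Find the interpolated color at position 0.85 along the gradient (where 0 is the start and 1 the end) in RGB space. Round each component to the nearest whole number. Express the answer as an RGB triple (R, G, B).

(73, 124, 204)

R = 80 + 0.85 × (72 − 80) = 80 + 0.85 × -8 = 73.2 → 73
G = 156 + 0.85 × (118 − 156) = 156 + 0.85 × -38 = 123.7 → 124
B = 186 + 0.85 × (207 − 186) = 186 + 0.85 × 21 = 203.85 → 204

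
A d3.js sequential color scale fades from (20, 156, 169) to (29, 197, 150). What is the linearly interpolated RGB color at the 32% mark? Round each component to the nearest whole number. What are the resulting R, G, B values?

(23, 169, 163)

32% corresponds to t = 0.32.
R = 20 + 0.32 × (29 − 20) = 20 + 0.32 × 9 = 22.88 → 23
G = 156 + 0.32 × (197 − 156) = 156 + 0.32 × 41 = 169.12 → 169
B = 169 + 0.32 × (150 − 169) = 169 + 0.32 × -19 = 162.92 → 163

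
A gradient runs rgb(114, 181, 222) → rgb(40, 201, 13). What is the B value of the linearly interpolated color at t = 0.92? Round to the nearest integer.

30

B = 222 + 0.92 × (13 − 222) = 29.72 → 30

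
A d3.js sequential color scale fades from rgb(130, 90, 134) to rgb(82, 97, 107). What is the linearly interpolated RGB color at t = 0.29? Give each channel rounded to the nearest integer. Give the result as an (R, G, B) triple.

R = 130 + 0.29 × (82 − 130) = 130 + 0.29 × -48 = 116.08 → 116
G = 90 + 0.29 × (97 − 90) = 90 + 0.29 × 7 = 92.03 → 92
B = 134 + 0.29 × (107 − 134) = 134 + 0.29 × -27 = 126.17 → 126

(116, 92, 126)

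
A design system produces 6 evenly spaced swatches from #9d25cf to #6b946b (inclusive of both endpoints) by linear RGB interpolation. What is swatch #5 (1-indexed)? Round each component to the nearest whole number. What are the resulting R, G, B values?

(117, 126, 127)

With 6 swatches and endpoints inclusive, swatch 5 sits at t = (5 − 1)/(6 − 1) = 4/5 ≈ 0.8.
#9d25cf → (157, 37, 207); #6b946b → (107, 148, 107).
R = 157 + 0.8 × (107 − 157) = 117 → 117
G = 37 + 0.8 × (148 − 37) = 125.8 → 126
B = 207 + 0.8 × (107 − 207) = 127 → 127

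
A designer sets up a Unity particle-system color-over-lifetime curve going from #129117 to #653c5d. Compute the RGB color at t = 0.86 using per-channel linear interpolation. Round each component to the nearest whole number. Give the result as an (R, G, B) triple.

#129117 → (18, 145, 23); #653c5d → (101, 60, 93).
R = 18 + 0.86 × (101 − 18) = 18 + 0.86 × 83 = 89.38 → 89
G = 145 + 0.86 × (60 − 145) = 145 + 0.86 × -85 = 71.9 → 72
B = 23 + 0.86 × (93 − 23) = 23 + 0.86 × 70 = 83.2 → 83

(89, 72, 83)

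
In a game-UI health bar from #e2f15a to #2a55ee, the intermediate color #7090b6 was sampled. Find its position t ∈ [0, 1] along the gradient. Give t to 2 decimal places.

Invert the lerp on the R channel (largest span, 184): t = (112 − 226) / (42 − 226) = -114/-184 = 0.61957.
Check on G: (144 − 241)/(85 − 241) = 0.6218 ✓

0.62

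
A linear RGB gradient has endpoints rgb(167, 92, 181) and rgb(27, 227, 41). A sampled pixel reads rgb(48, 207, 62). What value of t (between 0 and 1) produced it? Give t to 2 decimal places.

Invert the lerp on the R channel (largest span, 140): t = (48 − 167) / (27 − 167) = -119/-140 = 0.85.
Check on G: (207 − 92)/(227 − 92) = 0.8519 ✓

0.85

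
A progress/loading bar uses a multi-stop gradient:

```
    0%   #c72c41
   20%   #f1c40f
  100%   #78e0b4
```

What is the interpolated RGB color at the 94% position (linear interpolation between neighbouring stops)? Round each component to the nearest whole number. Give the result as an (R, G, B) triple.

94% lies between the 20% and 100% stops, so the local fraction is t = (94 − 20)/(100 − 20) = 74/80 ≈ 0.925.
#f1c40f → (241, 196, 15); #78e0b4 → (120, 224, 180).
R = 241 + 0.925 × (120 − 241) = 129.075 → 129
G = 196 + 0.925 × (224 − 196) = 221.9 → 222
B = 15 + 0.925 × (180 − 15) = 167.625 → 168

(129, 222, 168)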